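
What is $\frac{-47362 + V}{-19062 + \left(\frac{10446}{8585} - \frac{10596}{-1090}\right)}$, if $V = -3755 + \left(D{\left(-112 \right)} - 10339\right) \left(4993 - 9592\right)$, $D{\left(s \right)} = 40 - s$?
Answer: $- \frac{1459758963848}{594243905} \approx -2456.5$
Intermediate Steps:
$V = 46846258$ ($V = -3755 + \left(\left(40 - -112\right) - 10339\right) \left(4993 - 9592\right) = -3755 + \left(\left(40 + 112\right) - 10339\right) \left(-4599\right) = -3755 + \left(152 - 10339\right) \left(-4599\right) = -3755 - -46850013 = -3755 + 46850013 = 46846258$)
$\frac{-47362 + V}{-19062 + \left(\frac{10446}{8585} - \frac{10596}{-1090}\right)} = \frac{-47362 + 46846258}{-19062 + \left(\frac{10446}{8585} - \frac{10596}{-1090}\right)} = \frac{46798896}{-19062 + \left(10446 \cdot \frac{1}{8585} - - \frac{5298}{545}\right)} = \frac{46798896}{-19062 + \left(\frac{10446}{8585} + \frac{5298}{545}\right)} = \frac{46798896}{-19062 + \frac{2047056}{187153}} = \frac{46798896}{- \frac{3565463430}{187153}} = 46798896 \left(- \frac{187153}{3565463430}\right) = - \frac{1459758963848}{594243905}$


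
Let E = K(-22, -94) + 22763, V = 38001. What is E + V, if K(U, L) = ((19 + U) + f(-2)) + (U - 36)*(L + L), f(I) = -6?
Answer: 71659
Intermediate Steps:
K(U, L) = 13 + U + 2*L*(-36 + U) (K(U, L) = ((19 + U) - 6) + (U - 36)*(L + L) = (13 + U) + (-36 + U)*(2*L) = (13 + U) + 2*L*(-36 + U) = 13 + U + 2*L*(-36 + U))
E = 33658 (E = (13 - 22 - 72*(-94) + 2*(-94)*(-22)) + 22763 = (13 - 22 + 6768 + 4136) + 22763 = 10895 + 22763 = 33658)
E + V = 33658 + 38001 = 71659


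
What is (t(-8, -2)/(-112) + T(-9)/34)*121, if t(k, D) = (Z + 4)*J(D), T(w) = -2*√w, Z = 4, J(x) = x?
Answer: 121/7 - 363*I/17 ≈ 17.286 - 21.353*I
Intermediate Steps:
t(k, D) = 8*D (t(k, D) = (4 + 4)*D = 8*D)
(t(-8, -2)/(-112) + T(-9)/34)*121 = ((8*(-2))/(-112) - 6*I/34)*121 = (-16*(-1/112) - 6*I*(1/34))*121 = (⅐ - 6*I*(1/34))*121 = (⅐ - 3*I/17)*121 = 121/7 - 363*I/17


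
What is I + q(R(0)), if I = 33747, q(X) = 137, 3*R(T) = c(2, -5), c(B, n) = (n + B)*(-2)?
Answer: 33884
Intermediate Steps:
c(B, n) = -2*B - 2*n (c(B, n) = (B + n)*(-2) = -2*B - 2*n)
R(T) = 2 (R(T) = (-2*2 - 2*(-5))/3 = (-4 + 10)/3 = (⅓)*6 = 2)
I + q(R(0)) = 33747 + 137 = 33884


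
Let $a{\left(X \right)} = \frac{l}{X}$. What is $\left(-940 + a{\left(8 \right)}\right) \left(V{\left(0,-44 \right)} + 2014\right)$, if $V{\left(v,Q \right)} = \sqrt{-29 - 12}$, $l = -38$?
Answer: $- \frac{3805453}{2} - \frac{3779 i \sqrt{41}}{4} \approx -1.9027 \cdot 10^{6} - 6049.4 i$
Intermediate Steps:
$V{\left(v,Q \right)} = i \sqrt{41}$ ($V{\left(v,Q \right)} = \sqrt{-41} = i \sqrt{41}$)
$a{\left(X \right)} = - \frac{38}{X}$
$\left(-940 + a{\left(8 \right)}\right) \left(V{\left(0,-44 \right)} + 2014\right) = \left(-940 - \frac{38}{8}\right) \left(i \sqrt{41} + 2014\right) = \left(-940 - \frac{19}{4}\right) \left(2014 + i \sqrt{41}\right) = - \frac{3779 \left(2014 + i \sqrt{41}\right)}{4} = - \frac{3805453}{2} - \frac{3779 i \sqrt{41}}{4}$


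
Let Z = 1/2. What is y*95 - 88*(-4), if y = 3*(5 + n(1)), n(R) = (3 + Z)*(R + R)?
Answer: 3772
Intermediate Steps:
Z = ½ ≈ 0.50000
n(R) = 7*R (n(R) = (3 + ½)*(R + R) = 7*(2*R)/2 = 7*R)
y = 36 (y = 3*(5 + 7*1) = 3*(5 + 7) = 3*12 = 36)
y*95 - 88*(-4) = 36*95 - 88*(-4) = 3420 + 352 = 3772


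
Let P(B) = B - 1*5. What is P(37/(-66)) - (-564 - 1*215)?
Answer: 51047/66 ≈ 773.44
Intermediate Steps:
P(B) = -5 + B (P(B) = B - 5 = -5 + B)
P(37/(-66)) - (-564 - 1*215) = (-5 + 37/(-66)) - (-564 - 1*215) = (-5 + 37*(-1/66)) - (-564 - 215) = (-5 - 37/66) - 1*(-779) = -367/66 + 779 = 51047/66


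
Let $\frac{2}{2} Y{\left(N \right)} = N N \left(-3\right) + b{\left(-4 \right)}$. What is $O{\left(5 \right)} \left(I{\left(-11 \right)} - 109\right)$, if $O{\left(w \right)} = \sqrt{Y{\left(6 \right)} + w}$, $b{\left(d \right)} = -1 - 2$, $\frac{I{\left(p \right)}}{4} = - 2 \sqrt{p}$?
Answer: $8 \sqrt{1166} - 109 i \sqrt{106} \approx 273.17 - 1122.2 i$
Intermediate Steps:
$I{\left(p \right)} = - 8 \sqrt{p}$ ($I{\left(p \right)} = 4 \left(- 2 \sqrt{p}\right) = - 8 \sqrt{p}$)
$b{\left(d \right)} = -3$ ($b{\left(d \right)} = -1 - 2 = -3$)
$Y{\left(N \right)} = -3 - 3 N^{2}$ ($Y{\left(N \right)} = N N \left(-3\right) - 3 = N^{2} \left(-3\right) - 3 = - 3 N^{2} - 3 = -3 - 3 N^{2}$)
$O{\left(w \right)} = \sqrt{-111 + w}$ ($O{\left(w \right)} = \sqrt{\left(-3 - 3 \cdot 6^{2}\right) + w} = \sqrt{\left(-3 - 108\right) + w} = \sqrt{-111 + w}$)
$O{\left(5 \right)} \left(I{\left(-11 \right)} - 109\right) = \sqrt{-111 + 5} \left(- 8 \sqrt{-11} - 109\right) = \sqrt{-106} \left(- 8 i \sqrt{11} - 109\right) = i \sqrt{106} \left(- 8 i \sqrt{11} - 109\right) = i \sqrt{106} \left(-109 - 8 i \sqrt{11}\right)$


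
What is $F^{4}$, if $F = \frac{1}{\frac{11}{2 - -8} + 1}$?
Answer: $\frac{10000}{194481} \approx 0.051419$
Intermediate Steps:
$F = \frac{10}{21}$ ($F = \frac{1}{\frac{11}{2 + 8} + 1} = \frac{1}{\frac{11}{10} + 1} = \frac{1}{\frac{21}{10}} = \frac{10}{21} \approx 0.47619$)
$F^{4} = \left(\frac{10}{21}\right)^{4} = \frac{10000}{194481}$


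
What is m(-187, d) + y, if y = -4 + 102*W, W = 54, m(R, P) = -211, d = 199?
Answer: 5293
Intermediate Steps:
y = 5504 (y = -4 + 102*54 = -4 + 5508 = 5504)
m(-187, d) + y = -211 + 5504 = 5293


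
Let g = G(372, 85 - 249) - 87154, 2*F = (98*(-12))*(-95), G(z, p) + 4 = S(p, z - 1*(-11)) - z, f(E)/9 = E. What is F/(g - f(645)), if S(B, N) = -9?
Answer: -13965/23336 ≈ -0.59843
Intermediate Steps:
f(E) = 9*E
G(z, p) = -13 - z (G(z, p) = -4 + (-9 - z) = -13 - z)
F = 55860 (F = ((98*(-12))*(-95))/2 = (-1176*(-95))/2 = (½)*111720 = 55860)
g = -87539 (g = (-13 - 1*372) - 87154 = (-13 - 372) - 87154 = -385 - 87154 = -87539)
F/(g - f(645)) = 55860/(-87539 - 9*645) = 55860/(-87539 - 1*5805) = 55860/(-87539 - 5805) = 55860/(-93344) = 55860*(-1/93344) = -13965/23336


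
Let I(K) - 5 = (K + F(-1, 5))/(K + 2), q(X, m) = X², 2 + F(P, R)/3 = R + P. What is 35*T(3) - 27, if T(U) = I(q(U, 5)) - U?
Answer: 998/11 ≈ 90.727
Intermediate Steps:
F(P, R) = -6 + 3*P + 3*R (F(P, R) = -6 + 3*(R + P) = -6 + 3*(P + R) = -6 + (3*P + 3*R) = -6 + 3*P + 3*R)
I(K) = 5 + (6 + K)/(2 + K) (I(K) = 5 + (K + (-6 + 3*(-1) + 3*5))/(K + 2) = 5 + (K + (-6 - 3 + 15))/(2 + K) = 5 + (K + 6)/(2 + K) = 5 + (6 + K)/(2 + K))
T(U) = -U + 2*(8 + 3*U²)/(2 + U²) (T(U) = 2*(8 + 3*U²)/(2 + U²) - U = -U + 2*(8 + 3*U²)/(2 + U²))
35*T(3) - 27 = 35*((16 + 6*3² - 1*3*(2 + 3²))/(2 + 3²)) - 27 = 35*((16 + 6*9 - 1*3*(2 + 9))/(2 + 9)) - 27 = 35*((16 + 54 - 1*3*11)/11) - 27 = 35*((16 + 54 - 33)/11) - 27 = 35*((1/11)*37) - 27 = 35*(37/11) - 27 = 1295/11 - 27 = 998/11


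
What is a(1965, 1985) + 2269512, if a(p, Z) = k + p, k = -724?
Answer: 2270753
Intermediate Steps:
a(p, Z) = -724 + p
a(1965, 1985) + 2269512 = (-724 + 1965) + 2269512 = 1241 + 2269512 = 2270753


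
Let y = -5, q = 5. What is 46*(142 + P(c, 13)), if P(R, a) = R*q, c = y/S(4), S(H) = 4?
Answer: 12489/2 ≈ 6244.5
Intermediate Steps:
c = -5/4 ≈ -1.2500
P(R, a) = 5*R (P(R, a) = R*5 = 5*R)
46*(142 + P(c, 13)) = 46*(142 + 5*(-5/4)) = 46*(142 - 25/4) = 46*(543/4) = 12489/2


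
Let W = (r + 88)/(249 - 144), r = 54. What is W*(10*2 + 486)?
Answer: 71852/105 ≈ 684.30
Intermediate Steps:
W = 142/105 (W = (54 + 88)/(249 - 144) = 142/105 ≈ 1.3524)
W*(10*2 + 486) = 142*(10*2 + 486)/105 = 142*(20 + 486)/105 = (142/105)*506 = 71852/105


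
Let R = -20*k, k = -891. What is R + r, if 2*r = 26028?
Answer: 30834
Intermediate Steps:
r = 13014 (r = (½)*26028 = 13014)
R = 17820 (R = -20*(-891) = 17820)
R + r = 17820 + 13014 = 30834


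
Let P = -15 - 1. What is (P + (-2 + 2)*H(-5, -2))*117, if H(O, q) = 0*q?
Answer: -1872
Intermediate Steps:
H(O, q) = 0
P = -16
(P + (-2 + 2)*H(-5, -2))*117 = (-16 + (-2 + 2)*0)*117 = (-16 + 0*0)*117 = (-16 + 0)*117 = -16*117 = -1872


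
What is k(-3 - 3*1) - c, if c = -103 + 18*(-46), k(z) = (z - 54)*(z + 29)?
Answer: -449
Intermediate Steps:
k(z) = (-54 + z)*(29 + z)
c = -931 (c = -103 - 828 = -931)
k(-3 - 3*1) - c = (-1566 + (-3 - 3*1)**2 - 25*(-3 - 3*1)) - 1*(-931) = (-1566 + (-3 - 3)**2 - 25*(-3 - 3)) + 931 = (-1566 + (-6)**2 - 25*(-6)) + 931 = (-1566 + 36 + 150) + 931 = -1380 + 931 = -449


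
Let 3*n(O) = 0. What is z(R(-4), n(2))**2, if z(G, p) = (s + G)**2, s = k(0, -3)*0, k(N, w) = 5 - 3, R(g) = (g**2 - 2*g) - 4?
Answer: 160000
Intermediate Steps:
R(g) = -4 + g**2 - 2*g
k(N, w) = 2
n(O) = 0 (n(O) = (1/3)*0 = 0)
s = 0 (s = 2*0 = 0)
z(G, p) = G**2 (z(G, p) = (0 + G)**2 = G**2)
z(R(-4), n(2))**2 = ((-4 + (-4)**2 - 2*(-4))**2)**2 = ((-4 + 16 + 8)**2)**2 = (20**2)**2 = 400**2 = 160000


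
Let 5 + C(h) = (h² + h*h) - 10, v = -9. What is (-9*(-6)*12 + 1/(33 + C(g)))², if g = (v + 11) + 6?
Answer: 8950862881/21316 ≈ 4.1991e+5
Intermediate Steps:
g = 8 (g = (-9 + 11) + 6 = 2 + 6 = 8)
C(h) = -15 + 2*h² (C(h) = -5 + ((h² + h*h) - 10) = -5 + ((h² + h²) - 10) = -5 + (2*h² - 10) = -5 + (-10 + 2*h²) = -15 + 2*h²)
(-9*(-6)*12 + 1/(33 + C(g)))² = (-9*(-6)*12 + 1/(33 + (-15 + 2*8²)))² = (54*12 + 1/(33 + (-15 + 2*64)))² = (648 + 1/(33 + (-15 + 128)))² = (648 + 1/(33 + 113))² = (648 + 1/146)² = (94609/146)² = 8950862881/21316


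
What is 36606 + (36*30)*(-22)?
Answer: 12846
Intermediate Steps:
36606 + (36*30)*(-22) = 36606 + 1080*(-22) = 36606 - 23760 = 12846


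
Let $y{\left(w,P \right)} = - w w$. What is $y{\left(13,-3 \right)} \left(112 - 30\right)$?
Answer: $-13858$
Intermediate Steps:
$y{\left(w,P \right)} = - w^{2}$
$y{\left(13,-3 \right)} \left(112 - 30\right) = - 13^{2} \left(112 - 30\right) = \left(-1\right) 169 \cdot 82 = \left(-169\right) 82 = -13858$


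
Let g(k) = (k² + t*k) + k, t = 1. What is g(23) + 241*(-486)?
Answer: -116551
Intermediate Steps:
g(k) = k² + 2*k (g(k) = (k² + 1*k) + k = (k² + k) + k = (k + k²) + k = k² + 2*k)
g(23) + 241*(-486) = 23*(2 + 23) + 241*(-486) = 23*25 - 117126 = 575 - 117126 = -116551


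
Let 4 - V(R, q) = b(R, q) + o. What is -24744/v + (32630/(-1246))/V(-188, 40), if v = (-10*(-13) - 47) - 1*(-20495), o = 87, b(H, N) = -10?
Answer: -394801153/467933431 ≈ -0.84371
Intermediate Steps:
V(R, q) = -73 (V(R, q) = 4 - (-10 + 87) = 4 - 1*77 = 4 - 77 = -73)
v = 20578 (v = (130 - 47) + 20495 = 83 + 20495 = 20578)
-24744/v + (32630/(-1246))/V(-188, 40) = -24744/20578 + (32630/(-1246))/(-73) = -24744*1/20578 + (32630*(-1/1246))*(-1/73) = -12372/10289 - 16315/623*(-1/73) = -12372/10289 + 16315/45479 = -394801153/467933431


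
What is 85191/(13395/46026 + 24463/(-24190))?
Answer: -7904084447295/66825749 ≈ -1.1828e+5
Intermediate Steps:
85191/(13395/46026 + 24463/(-24190)) = 85191/(13395*(1/46026) + 24463*(-1/24190)) = 85191/(4465/15342 - 24463/24190) = 85191/(-66825749/92780745) = 85191*(-92780745/66825749) = -7904084447295/66825749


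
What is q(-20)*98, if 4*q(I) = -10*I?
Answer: 4900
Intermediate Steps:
q(I) = -5*I/2 (q(I) = (-10*I)/4 = -5*I/2)
q(-20)*98 = -5/2*(-20)*98 = 50*98 = 4900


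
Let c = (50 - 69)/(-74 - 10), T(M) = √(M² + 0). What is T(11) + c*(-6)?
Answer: 135/14 ≈ 9.6429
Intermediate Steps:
T(M) = √(M²)
c = 19/84 (c = -19/(-84) = -19*(-1/84) = 19/84 ≈ 0.22619)
T(11) + c*(-6) = √(11²) + (19/84)*(-6) = √121 - 19/14 = 11 - 19/14 = 135/14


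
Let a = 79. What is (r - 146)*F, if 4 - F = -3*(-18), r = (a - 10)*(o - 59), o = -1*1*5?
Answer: 228100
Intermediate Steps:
o = -5 (o = -1*5 = -5)
r = -4416 (r = (79 - 10)*(-5 - 59) = 69*(-64) = -4416)
F = -50 (F = 4 - (-3)*(-18) = 4 - 1*54 = 4 - 54 = -50)
(r - 146)*F = (-4416 - 146)*(-50) = -4562*(-50) = 228100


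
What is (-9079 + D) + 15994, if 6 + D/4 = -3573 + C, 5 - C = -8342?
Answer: 25987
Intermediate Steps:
C = 8347 (C = 5 - 1*(-8342) = 5 + 8342 = 8347)
D = 19072 (D = -24 + 4*(-3573 + 8347) = -24 + 4*4774 = -24 + 19096 = 19072)
(-9079 + D) + 15994 = (-9079 + 19072) + 15994 = 9993 + 15994 = 25987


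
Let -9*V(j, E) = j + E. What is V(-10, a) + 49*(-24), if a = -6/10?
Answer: -52867/45 ≈ -1174.8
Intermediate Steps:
a = -⅗ (a = -6*⅒ = -⅗ ≈ -0.60000)
V(j, E) = -E/9 - j/9 (V(j, E) = -(j + E)/9 = -(E + j)/9 = -E/9 - j/9)
V(-10, a) + 49*(-24) = (-⅑*(-⅗) - ⅑*(-10)) + 49*(-24) = (1/15 + 10/9) - 1176 = 53/45 - 1176 = -52867/45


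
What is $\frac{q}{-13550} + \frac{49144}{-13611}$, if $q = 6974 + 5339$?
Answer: $- \frac{833493443}{184429050} \approx -4.5193$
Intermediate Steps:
$q = 12313$
$\frac{q}{-13550} + \frac{49144}{-13611} = \frac{12313}{-13550} + \frac{49144}{-13611} = 12313 \left(- \frac{1}{13550}\right) + 49144 \left(- \frac{1}{13611}\right) = - \frac{12313}{13550} - \frac{49144}{13611} = - \frac{833493443}{184429050}$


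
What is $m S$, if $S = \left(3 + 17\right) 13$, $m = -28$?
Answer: $-7280$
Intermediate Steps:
$S = 260$ ($S = 20 \cdot 13 = 260$)
$m S = \left(-28\right) 260 = -7280$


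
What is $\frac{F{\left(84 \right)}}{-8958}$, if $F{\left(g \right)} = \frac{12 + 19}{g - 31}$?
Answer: $- \frac{31}{474774} \approx -6.5294 \cdot 10^{-5}$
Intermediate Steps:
$F{\left(g \right)} = \frac{31}{-31 + g}$
$\frac{F{\left(84 \right)}}{-8958} = \frac{31 \frac{1}{-31 + 84}}{-8958} = \frac{31}{53} \left(- \frac{1}{8958}\right) = - \frac{31}{474774}$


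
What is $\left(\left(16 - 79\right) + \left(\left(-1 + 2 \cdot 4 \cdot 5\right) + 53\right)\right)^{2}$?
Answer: $841$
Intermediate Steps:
$\left(\left(16 - 79\right) + \left(\left(-1 + 2 \cdot 4 \cdot 5\right) + 53\right)\right)^{2} = \left(-63 + \left(\left(-1 + 8 \cdot 5\right) + 53\right)\right)^{2} = \left(-63 + \left(\left(-1 + 40\right) + 53\right)\right)^{2} = \left(-63 + \left(39 + 53\right)\right)^{2} = \left(-63 + 92\right)^{2} = 29^{2} = 841$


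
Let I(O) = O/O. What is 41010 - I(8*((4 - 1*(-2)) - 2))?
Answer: 41009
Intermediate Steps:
I(O) = 1
41010 - I(8*((4 - 1*(-2)) - 2)) = 41010 - 1*1 = 41010 - 1 = 41009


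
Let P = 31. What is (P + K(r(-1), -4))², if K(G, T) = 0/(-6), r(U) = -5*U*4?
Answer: 961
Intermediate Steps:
r(U) = -20*U
K(G, T) = 0 (K(G, T) = 0*(-⅙) = 0)
(P + K(r(-1), -4))² = (31 + 0)² = 31² = 961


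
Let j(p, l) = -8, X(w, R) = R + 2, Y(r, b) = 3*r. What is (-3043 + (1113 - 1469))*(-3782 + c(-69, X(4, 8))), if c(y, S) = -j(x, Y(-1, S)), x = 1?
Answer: 12827826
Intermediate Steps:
X(w, R) = 2 + R
c(y, S) = 8 (c(y, S) = -1*(-8) = 8)
(-3043 + (1113 - 1469))*(-3782 + c(-69, X(4, 8))) = (-3043 + (1113 - 1469))*(-3782 + 8) = (-3043 - 356)*(-3774) = -3399*(-3774) = 12827826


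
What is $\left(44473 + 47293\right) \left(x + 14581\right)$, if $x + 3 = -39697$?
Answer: $-2305070154$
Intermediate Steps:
$x = -39700$ ($x = -3 - 39697 = -39700$)
$\left(44473 + 47293\right) \left(x + 14581\right) = \left(44473 + 47293\right) \left(-39700 + 14581\right) = 91766 \left(-25119\right) = -2305070154$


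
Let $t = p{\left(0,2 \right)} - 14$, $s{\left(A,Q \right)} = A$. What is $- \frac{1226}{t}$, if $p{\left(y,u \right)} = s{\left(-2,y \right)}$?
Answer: $\frac{613}{8} \approx 76.625$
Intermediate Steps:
$p{\left(y,u \right)} = -2$
$t = -16$ ($t = -2 - 14 = -16$)
$- \frac{1226}{t} = - \frac{1226}{-16} = \left(-1226\right) \left(- \frac{1}{16}\right) = \frac{613}{8}$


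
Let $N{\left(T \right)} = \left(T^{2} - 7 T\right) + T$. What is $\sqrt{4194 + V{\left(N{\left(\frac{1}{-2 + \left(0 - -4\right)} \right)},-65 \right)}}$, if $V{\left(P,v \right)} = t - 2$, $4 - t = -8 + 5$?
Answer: $\sqrt{4199} \approx 64.8$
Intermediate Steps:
$t = 7$ ($t = 4 - \left(-8 + 5\right) = 4 - -3 = 4 + 3 = 7$)
$N{\left(T \right)} = T^{2} - 6 T$
$V{\left(P,v \right)} = 5$ ($V{\left(P,v \right)} = 7 - 2 = 5$)
$\sqrt{4194 + V{\left(N{\left(\frac{1}{-2 + \left(0 - -4\right)} \right)},-65 \right)}} = \sqrt{4194 + 5} = \sqrt{4199}$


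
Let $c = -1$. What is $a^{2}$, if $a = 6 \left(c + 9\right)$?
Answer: $2304$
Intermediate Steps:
$a = 48$ ($a = 6 \left(-1 + 9\right) = 6 \cdot 8 = 48$)
$a^{2} = 48^{2} = 2304$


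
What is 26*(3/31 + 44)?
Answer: 35542/31 ≈ 1146.5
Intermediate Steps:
26*(3/31 + 44) = 26*(1367/31) = 35542/31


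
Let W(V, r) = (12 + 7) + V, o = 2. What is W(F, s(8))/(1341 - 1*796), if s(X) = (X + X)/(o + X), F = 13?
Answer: 32/545 ≈ 0.058716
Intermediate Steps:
s(X) = 2*X/(2 + X) (s(X) = (X + X)/(2 + X) = (2*X)/(2 + X) = 2*X/(2 + X))
W(V, r) = 19 + V
W(F, s(8))/(1341 - 1*796) = (19 + 13)/(1341 - 1*796) = 32/(1341 - 796) = 32/545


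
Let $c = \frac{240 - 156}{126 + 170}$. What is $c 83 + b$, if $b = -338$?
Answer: $- \frac{23269}{74} \approx -314.45$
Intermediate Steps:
$c = \frac{21}{74}$ ($c = \frac{84}{296} = 84 \cdot \frac{1}{296} = \frac{21}{74} \approx 0.28378$)
$c 83 + b = \frac{21}{74} \cdot 83 - 338 = \frac{1743}{74} - 338 = - \frac{23269}{74}$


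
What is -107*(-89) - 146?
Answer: 9377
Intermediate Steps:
-107*(-89) - 146 = 9523 - 146 = 9377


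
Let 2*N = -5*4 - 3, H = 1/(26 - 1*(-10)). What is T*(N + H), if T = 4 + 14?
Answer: -413/2 ≈ -206.50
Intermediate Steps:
H = 1/36 (H = 1/(26 + 10) = 1/36 ≈ 0.027778)
T = 18
N = -23/2 (N = (-5*4 - 3)/2 = (-20 - 3)/2 = (½)*(-23) = -23/2 ≈ -11.500)
T*(N + H) = 18*(-23/2 + 1/36) = 18*(-413/36) = -413/2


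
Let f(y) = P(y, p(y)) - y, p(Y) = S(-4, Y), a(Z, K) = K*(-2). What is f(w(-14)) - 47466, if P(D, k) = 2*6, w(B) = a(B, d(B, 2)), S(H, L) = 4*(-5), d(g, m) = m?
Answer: -47450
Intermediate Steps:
S(H, L) = -20
a(Z, K) = -2*K
p(Y) = -20
w(B) = -4 (w(B) = -2*2 = -4)
P(D, k) = 12
f(y) = 12 - y
f(w(-14)) - 47466 = (12 - 1*(-4)) - 47466 = (12 + 4) - 47466 = 16 - 47466 = -47450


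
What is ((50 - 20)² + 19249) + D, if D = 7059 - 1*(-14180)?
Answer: 41388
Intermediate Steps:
D = 21239 (D = 7059 + 14180 = 21239)
((50 - 20)² + 19249) + D = ((50 - 20)² + 19249) + 21239 = (30² + 19249) + 21239 = (900 + 19249) + 21239 = 20149 + 21239 = 41388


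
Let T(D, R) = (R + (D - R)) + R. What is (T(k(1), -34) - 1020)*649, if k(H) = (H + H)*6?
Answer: -676258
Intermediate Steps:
k(H) = 12*H (k(H) = (2*H)*6 = 12*H)
T(D, R) = D + R
(T(k(1), -34) - 1020)*649 = ((12*1 - 34) - 1020)*649 = ((12 - 34) - 1020)*649 = (-22 - 1020)*649 = -1042*649 = -676258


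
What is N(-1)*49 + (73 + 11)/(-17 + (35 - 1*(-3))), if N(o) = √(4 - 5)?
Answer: 4 + 49*I ≈ 4.0 + 49.0*I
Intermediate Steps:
N(o) = I (N(o) = √(-1) = I)
N(-1)*49 + (73 + 11)/(-17 + (35 - 1*(-3))) = I*49 + (73 + 11)/(-17 + (35 - 1*(-3))) = 49*I + 84/(-17 + (35 + 3)) = 49*I + 84/(-17 + 38) = 49*I + 84/21 = 49*I + 84*(1/21) = 49*I + 4 = 4 + 49*I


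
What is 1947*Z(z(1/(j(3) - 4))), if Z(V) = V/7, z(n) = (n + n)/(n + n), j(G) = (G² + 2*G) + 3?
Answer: 1947/7 ≈ 278.14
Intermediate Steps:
j(G) = 3 + G² + 2*G
z(n) = 1 (z(n) = (2*n)/((2*n)) = (2*n)*(1/(2*n)) = 1)
Z(V) = V/7 (Z(V) = V*(⅐) = V/7)
1947*Z(z(1/(j(3) - 4))) = 1947*((⅐)*1) = 1947*(⅐) = 1947/7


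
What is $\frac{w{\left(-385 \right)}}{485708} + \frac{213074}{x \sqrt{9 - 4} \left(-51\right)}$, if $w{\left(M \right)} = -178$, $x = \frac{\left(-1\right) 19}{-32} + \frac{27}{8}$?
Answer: $- \frac{89}{242854} - \frac{6818368 \sqrt{5}}{32385} \approx -470.78$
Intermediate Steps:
$x = \frac{127}{32}$ ($x = \left(-19\right) \left(- \frac{1}{32}\right) + 27 \cdot \frac{1}{8} = \frac{19}{32} + \frac{27}{8} = \frac{127}{32} \approx 3.9688$)
$\frac{w{\left(-385 \right)}}{485708} + \frac{213074}{x \sqrt{9 - 4} \left(-51\right)} = - \frac{178}{485708} + \frac{213074}{\frac{127 \sqrt{9 - 4}}{32} \left(-51\right)} = \left(-178\right) \frac{1}{485708} + \frac{213074}{\frac{127 \sqrt{5}}{32} \left(-51\right)} = - \frac{89}{242854} + \frac{213074}{\left(- \frac{6477}{32}\right) \sqrt{5}} = - \frac{89}{242854} + 213074 \left(- \frac{32 \sqrt{5}}{32385}\right) = - \frac{89}{242854} - \frac{6818368 \sqrt{5}}{32385}$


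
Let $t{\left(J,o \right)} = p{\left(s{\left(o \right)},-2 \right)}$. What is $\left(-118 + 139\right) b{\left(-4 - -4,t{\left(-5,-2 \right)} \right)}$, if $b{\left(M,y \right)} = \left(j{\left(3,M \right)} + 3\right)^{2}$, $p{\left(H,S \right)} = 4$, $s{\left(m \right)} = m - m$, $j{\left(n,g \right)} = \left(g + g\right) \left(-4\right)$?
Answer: $189$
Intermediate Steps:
$j{\left(n,g \right)} = - 8 g$ ($j{\left(n,g \right)} = 2 g \left(-4\right) = - 8 g$)
$s{\left(m \right)} = 0$
$t{\left(J,o \right)} = 4$
$b{\left(M,y \right)} = \left(3 - 8 M\right)^{2}$ ($b{\left(M,y \right)} = \left(- 8 M + 3\right)^{2} = \left(3 - 8 M\right)^{2}$)
$\left(-118 + 139\right) b{\left(-4 - -4,t{\left(-5,-2 \right)} \right)} = \left(-118 + 139\right) \left(-3 + 8 \left(-4 - -4\right)\right)^{2} = 21 \left(-3 + 8 \left(-4 + 4\right)\right)^{2} = 21 \left(-3 + 8 \cdot 0\right)^{2} = 21 \left(-3 + 0\right)^{2} = 21 \left(-3\right)^{2} = 21 \cdot 9 = 189$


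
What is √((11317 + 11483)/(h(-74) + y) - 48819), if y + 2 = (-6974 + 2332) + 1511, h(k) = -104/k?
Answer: I*√72835926869251/38623 ≈ 220.97*I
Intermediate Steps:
y = -3133 (y = -2 + ((-6974 + 2332) + 1511) = -2 + (-4642 + 1511) = -2 - 3131 = -3133)
√((11317 + 11483)/(h(-74) + y) - 48819) = √((11317 + 11483)/(-104/(-74) - 3133) - 48819) = √(22800/(-104*(-1/74) - 3133) - 48819) = √(22800/(52/37 - 3133) - 48819) = √(22800/(-115869/37) - 48819) = √(22800*(-37/115869) - 48819) = √(-281200/38623 - 48819) = √(-1885817437/38623) = I*√72835926869251/38623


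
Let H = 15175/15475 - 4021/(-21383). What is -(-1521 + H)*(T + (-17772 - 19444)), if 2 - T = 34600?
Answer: -1444653845401518/13236077 ≈ -1.0915e+8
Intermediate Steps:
T = -34598 (T = 2 - 1*34600 = 2 - 34600 = -34598)
H = 15468480/13236077 (H = 15175*(1/15475) - 4021*(-1/21383) = 607/619 + 4021/21383 = 15468480/13236077 ≈ 1.1687)
-(-1521 + H)*(T + (-17772 - 19444)) = -(-1521 + 15468480/13236077)*(-34598 + (-17772 - 19444)) = -(-20116604637)*(-34598 - 37216)/13236077 = -(-20116604637)*(-71814)/13236077 = -1*1444653845401518/13236077 = -1444653845401518/13236077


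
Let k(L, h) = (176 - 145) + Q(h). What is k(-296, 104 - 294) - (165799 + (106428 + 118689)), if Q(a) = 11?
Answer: -390874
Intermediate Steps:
k(L, h) = 42 (k(L, h) = (176 - 145) + 11 = 31 + 11 = 42)
k(-296, 104 - 294) - (165799 + (106428 + 118689)) = 42 - (165799 + (106428 + 118689)) = 42 - (165799 + 225117) = 42 - 1*390916 = 42 - 390916 = -390874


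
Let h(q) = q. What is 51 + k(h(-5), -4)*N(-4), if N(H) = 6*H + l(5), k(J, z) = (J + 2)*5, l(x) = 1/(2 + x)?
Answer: 2862/7 ≈ 408.86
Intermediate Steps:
k(J, z) = 10 + 5*J (k(J, z) = (2 + J)*5 = 10 + 5*J)
N(H) = ⅐ + 6*H (N(H) = 6*H + 1/(2 + 5) = 6*H + 1/7 = 6*H + ⅐ = ⅐ + 6*H)
51 + k(h(-5), -4)*N(-4) = 51 + (10 + 5*(-5))*(⅐ + 6*(-4)) = 51 + (10 - 25)*(⅐ - 24) = 51 - 15*(-167/7) = 51 + 2505/7 = 2862/7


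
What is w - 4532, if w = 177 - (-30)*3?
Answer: -4265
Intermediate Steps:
w = 267 (w = 177 - 1*(-90) = 177 + 90 = 267)
w - 4532 = 267 - 4532 = -4265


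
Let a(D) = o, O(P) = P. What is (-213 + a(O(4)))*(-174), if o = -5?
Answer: 37932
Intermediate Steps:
a(D) = -5
(-213 + a(O(4)))*(-174) = (-213 - 5)*(-174) = -218*(-174) = 37932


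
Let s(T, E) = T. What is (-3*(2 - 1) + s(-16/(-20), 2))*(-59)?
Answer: 649/5 ≈ 129.80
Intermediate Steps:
(-3*(2 - 1) + s(-16/(-20), 2))*(-59) = (-3*(2 - 1) - 16/(-20))*(-59) = (-3*1 - 16*(-1/20))*(-59) = (-3 + ⅘)*(-59) = -11/5*(-59) = 649/5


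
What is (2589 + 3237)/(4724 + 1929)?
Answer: 5826/6653 ≈ 0.87570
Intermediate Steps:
(2589 + 3237)/(4724 + 1929) = 5826/6653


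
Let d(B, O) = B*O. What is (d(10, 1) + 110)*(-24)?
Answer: -2880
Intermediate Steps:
(d(10, 1) + 110)*(-24) = (10*1 + 110)*(-24) = (10 + 110)*(-24) = 120*(-24) = -2880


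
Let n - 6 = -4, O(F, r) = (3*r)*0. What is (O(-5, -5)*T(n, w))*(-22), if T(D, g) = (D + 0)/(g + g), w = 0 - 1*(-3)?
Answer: 0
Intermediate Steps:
O(F, r) = 0
n = 2 (n = 6 - 4 = 2)
w = 3 (w = 0 + 3 = 3)
T(D, g) = D/(2*g) (T(D, g) = D/((2*g)) = D*(1/(2*g)) = D/(2*g))
(O(-5, -5)*T(n, w))*(-22) = (0*((1/2)*2/3))*(-22) = (0*((1/2)*2*(1/3)))*(-22) = (0*(1/3))*(-22) = 0*(-22) = 0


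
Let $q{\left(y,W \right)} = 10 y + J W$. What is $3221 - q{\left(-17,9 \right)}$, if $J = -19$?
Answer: $3562$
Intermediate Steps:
$q{\left(y,W \right)} = - 19 W + 10 y$ ($q{\left(y,W \right)} = 10 y - 19 W = - 19 W + 10 y$)
$3221 - q{\left(-17,9 \right)} = 3221 - \left(\left(-19\right) 9 + 10 \left(-17\right)\right) = 3221 - \left(-171 - 170\right) = 3221 - -341 = 3221 + 341 = 3562$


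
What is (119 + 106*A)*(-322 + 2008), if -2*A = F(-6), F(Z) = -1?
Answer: 289992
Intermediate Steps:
A = ½ (A = -½*(-1) = ½ ≈ 0.50000)
(119 + 106*A)*(-322 + 2008) = (119 + 106*(½))*(-322 + 2008) = (119 + 53)*1686 = 172*1686 = 289992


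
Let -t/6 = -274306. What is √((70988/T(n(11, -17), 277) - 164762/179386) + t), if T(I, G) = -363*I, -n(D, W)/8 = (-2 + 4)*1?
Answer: √57675917516978349645/5919738 ≈ 1282.9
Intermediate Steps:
t = 1645836 (t = -6*(-274306) = 1645836)
n(D, W) = -16 (n(D, W) = -8*(-2 + 4) = -16)
√((70988/T(n(11, -17), 277) - 164762/179386) + t) = √((70988/((-363*(-16))) - 164762/179386) + 1645836) = √((70988/5808 - 164762*1/179386) + 1645836) = √((70988*(1/5808) - 82381/89693) + 1645836) = √((17747/1452 - 82381/89693) + 1645836) = √(1472164459/130234236 + 1645836) = √(214345666205755/130234236) = √57675917516978349645/5919738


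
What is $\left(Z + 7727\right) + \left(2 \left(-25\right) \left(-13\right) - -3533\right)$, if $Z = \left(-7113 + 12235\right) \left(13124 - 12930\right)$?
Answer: $1005578$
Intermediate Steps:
$Z = 993668$ ($Z = 5122 \cdot 194 = 993668$)
$\left(Z + 7727\right) + \left(2 \left(-25\right) \left(-13\right) - -3533\right) = \left(993668 + 7727\right) + \left(2 \left(-25\right) \left(-13\right) - -3533\right) = 1001395 + \left(\left(-50\right) \left(-13\right) + 3533\right) = 1001395 + \left(650 + 3533\right) = 1001395 + 4183 = 1005578$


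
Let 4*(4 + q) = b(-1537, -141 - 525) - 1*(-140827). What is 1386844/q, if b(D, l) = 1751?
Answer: 2773688/71281 ≈ 38.912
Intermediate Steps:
q = 71281/2 (q = -4 + (1751 - 1*(-140827))/4 = -4 + (1751 + 140827)/4 = -4 + (¼)*142578 = -4 + 71289/2 = 71281/2 ≈ 35641.)
1386844/q = 1386844/(71281/2) = 1386844*(2/71281) = 2773688/71281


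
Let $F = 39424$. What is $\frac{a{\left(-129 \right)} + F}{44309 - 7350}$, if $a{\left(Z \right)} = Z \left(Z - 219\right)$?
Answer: $\frac{84316}{36959} \approx 2.2813$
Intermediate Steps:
$a{\left(Z \right)} = Z \left(-219 + Z\right)$
$\frac{a{\left(-129 \right)} + F}{44309 - 7350} = \frac{- 129 \left(-219 - 129\right) + 39424}{44309 - 7350} = \frac{\left(-129\right) \left(-348\right) + 39424}{36959} = \left(44892 + 39424\right) \frac{1}{36959} = 84316 \cdot \frac{1}{36959} = \frac{84316}{36959}$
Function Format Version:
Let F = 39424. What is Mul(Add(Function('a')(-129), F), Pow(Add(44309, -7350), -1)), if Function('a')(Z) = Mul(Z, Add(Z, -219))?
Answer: Rational(84316, 36959) ≈ 2.2813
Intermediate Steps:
Function('a')(Z) = Mul(Z, Add(-219, Z))
Mul(Add(Function('a')(-129), F), Pow(Add(44309, -7350), -1)) = Mul(Add(Mul(-129, Add(-219, -129)), 39424), Pow(Add(44309, -7350), -1)) = Mul(Add(Mul(-129, -348), 39424), Pow(36959, -1)) = Mul(Add(44892, 39424), Rational(1, 36959)) = Mul(84316, Rational(1, 36959)) = Rational(84316, 36959)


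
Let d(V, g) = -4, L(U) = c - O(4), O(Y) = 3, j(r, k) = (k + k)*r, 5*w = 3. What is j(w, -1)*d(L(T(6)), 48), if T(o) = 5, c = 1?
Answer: 24/5 ≈ 4.8000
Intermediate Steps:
w = 3/5 (w = (1/5)*3 = 3/5 ≈ 0.60000)
j(r, k) = 2*k*r (j(r, k) = (2*k)*r = 2*k*r)
L(U) = -2 (L(U) = 1 - 1*3 = 1 - 3 = -2)
j(w, -1)*d(L(T(6)), 48) = (2*(-1)*(3/5))*(-4) = -6/5*(-4) = 24/5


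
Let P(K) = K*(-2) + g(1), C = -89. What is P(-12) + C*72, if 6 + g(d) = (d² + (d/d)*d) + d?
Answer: -6387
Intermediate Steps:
g(d) = -6 + d² + 2*d (g(d) = -6 + ((d² + (d/d)*d) + d) = -6 + ((d² + 1*d) + d) = -6 + ((d² + d) + d) = -6 + ((d + d²) + d) = -6 + (d² + 2*d) = -6 + d² + 2*d)
P(K) = -3 - 2*K (P(K) = K*(-2) + (-6 + 1² + 2*1) = -2*K + (-6 + 1 + 2) = -2*K - 3 = -3 - 2*K)
P(-12) + C*72 = (-3 - 2*(-12)) - 89*72 = (-3 + 24) - 6408 = 21 - 6408 = -6387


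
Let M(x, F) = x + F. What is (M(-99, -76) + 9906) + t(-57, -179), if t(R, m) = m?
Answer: 9552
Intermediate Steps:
M(x, F) = F + x
(M(-99, -76) + 9906) + t(-57, -179) = ((-76 - 99) + 9906) - 179 = (-175 + 9906) - 179 = 9731 - 179 = 9552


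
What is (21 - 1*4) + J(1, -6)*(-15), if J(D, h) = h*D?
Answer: 107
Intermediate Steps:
J(D, h) = D*h
(21 - 1*4) + J(1, -6)*(-15) = (21 - 1*4) + (1*(-6))*(-15) = (21 - 4) - 6*(-15) = 17 + 90 = 107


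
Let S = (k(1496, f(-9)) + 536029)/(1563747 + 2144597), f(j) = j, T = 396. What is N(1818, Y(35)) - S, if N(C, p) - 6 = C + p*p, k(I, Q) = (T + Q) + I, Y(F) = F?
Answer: 45589528/14953 ≈ 3048.9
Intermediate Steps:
k(I, Q) = 396 + I + Q (k(I, Q) = (396 + Q) + I = 396 + I + Q)
S = 2169/14953 (S = ((396 + 1496 - 9) + 536029)/(1563747 + 2144597) = (1883 + 536029)/3708344 = 537912*(1/3708344) = 2169/14953 ≈ 0.14505)
N(C, p) = 6 + C + p² (N(C, p) = 6 + (C + p*p) = 6 + (C + p²) = 6 + C + p²)
N(1818, Y(35)) - S = (6 + 1818 + 35²) - 1*2169/14953 = (6 + 1818 + 1225) - 2169/14953 = 3049 - 2169/14953 = 45589528/14953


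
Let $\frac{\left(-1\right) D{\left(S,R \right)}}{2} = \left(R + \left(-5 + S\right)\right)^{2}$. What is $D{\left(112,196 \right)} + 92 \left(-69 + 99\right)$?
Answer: $-180858$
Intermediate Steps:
$D{\left(S,R \right)} = - 2 \left(-5 + R + S\right)^{2}$ ($D{\left(S,R \right)} = - 2 \left(R + \left(-5 + S\right)\right)^{2} = - 2 \left(-5 + R + S\right)^{2}$)
$D{\left(112,196 \right)} + 92 \left(-69 + 99\right) = - 2 \left(-5 + 196 + 112\right)^{2} + 92 \left(-69 + 99\right) = - 2 \cdot 303^{2} + 92 \cdot 30 = \left(-2\right) 91809 + 2760 = -183618 + 2760 = -180858$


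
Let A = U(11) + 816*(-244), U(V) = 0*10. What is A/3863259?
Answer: -66368/1287753 ≈ -0.051538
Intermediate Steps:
U(V) = 0
A = -199104 (A = 0 + 816*(-244) = 0 - 199104 = -199104)
A/3863259 = -199104/3863259 = -199104*1/3863259 = -66368/1287753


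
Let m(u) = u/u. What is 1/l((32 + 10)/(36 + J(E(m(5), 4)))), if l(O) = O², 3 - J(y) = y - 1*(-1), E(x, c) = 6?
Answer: 256/441 ≈ 0.58050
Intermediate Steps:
m(u) = 1
J(y) = 2 - y (J(y) = 3 - (y - 1*(-1)) = 3 - (y + 1) = 3 - (1 + y) = 3 + (-1 - y) = 2 - y)
1/l((32 + 10)/(36 + J(E(m(5), 4)))) = 1/(((32 + 10)/(36 + (2 - 1*6)))²) = 1/((42/(36 + (2 - 6)))²) = 1/((42/(36 - 4))²) = 1/((42/32)²) = 1/((42*(1/32))²) = 1/((21/16)²) = 1/(441/256) = 256/441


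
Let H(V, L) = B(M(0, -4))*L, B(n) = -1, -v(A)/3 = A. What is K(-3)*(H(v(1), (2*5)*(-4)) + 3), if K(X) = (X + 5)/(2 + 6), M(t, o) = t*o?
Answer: 43/4 ≈ 10.750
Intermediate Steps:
M(t, o) = o*t
v(A) = -3*A
K(X) = 5/8 + X/8 (K(X) = (5 + X)/8 = (5 + X)*(⅛) = 5/8 + X/8)
H(V, L) = -L
K(-3)*(H(v(1), (2*5)*(-4)) + 3) = (5/8 + (⅛)*(-3))*(-2*5*(-4) + 3) = (5/8 - 3/8)*(-10*(-4) + 3) = (-1*(-40) + 3)/4 = (40 + 3)/4 = (¼)*43 = 43/4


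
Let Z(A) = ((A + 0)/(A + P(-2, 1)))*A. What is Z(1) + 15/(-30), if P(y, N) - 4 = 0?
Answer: -3/10 ≈ -0.30000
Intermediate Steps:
P(y, N) = 4 (P(y, N) = 4 + 0 = 4)
Z(A) = A**2/(4 + A) (Z(A) = ((A + 0)/(A + 4))*A = (A/(4 + A))*A = A**2/(4 + A))
Z(1) + 15/(-30) = 1**2/(4 + 1) + 15/(-30) = 1/5 + 15*(-1/30) = 1*(1/5) - 1/2 = 1/5 - 1/2 = -3/10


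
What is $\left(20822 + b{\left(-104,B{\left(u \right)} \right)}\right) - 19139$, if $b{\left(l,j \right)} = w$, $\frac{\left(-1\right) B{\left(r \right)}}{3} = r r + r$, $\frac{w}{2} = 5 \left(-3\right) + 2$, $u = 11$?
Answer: $1657$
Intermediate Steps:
$w = -26$ ($w = 2 \left(5 \left(-3\right) + 2\right) = 2 \left(-15 + 2\right) = 2 \left(-13\right) = -26$)
$B{\left(r \right)} = - 3 r - 3 r^{2}$ ($B{\left(r \right)} = - 3 \left(r r + r\right) = - 3 \left(r^{2} + r\right) = - 3 \left(r + r^{2}\right) = - 3 r - 3 r^{2}$)
$b{\left(l,j \right)} = -26$
$\left(20822 + b{\left(-104,B{\left(u \right)} \right)}\right) - 19139 = \left(20822 - 26\right) - 19139 = 20796 - 19139 = 1657$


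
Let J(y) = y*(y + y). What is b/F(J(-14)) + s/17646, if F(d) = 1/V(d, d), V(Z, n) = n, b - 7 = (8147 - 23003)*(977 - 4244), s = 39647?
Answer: 335724804660335/17646 ≈ 1.9026e+10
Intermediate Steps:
b = 48534559 (b = 7 + (8147 - 23003)*(977 - 4244) = 7 - 14856*(-3267) = 7 + 48534552 = 48534559)
J(y) = 2*y**2 (J(y) = y*(2*y) = 2*y**2)
F(d) = 1/d
b/F(J(-14)) + s/17646 = 48534559/(1/(2*(-14)**2)) + 39647/17646 = 48534559/(1/(2*196)) + 39647*(1/17646) = 48534559/(1/392) + 39647/17646 = 48534559*392 + 39647/17646 = 19025547128 + 39647/17646 = 335724804660335/17646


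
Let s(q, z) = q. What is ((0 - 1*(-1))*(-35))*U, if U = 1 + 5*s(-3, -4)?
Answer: 490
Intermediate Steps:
U = -14 (U = 1 + 5*(-3) = 1 - 15 = -14)
((0 - 1*(-1))*(-35))*U = ((0 - 1*(-1))*(-35))*(-14) = ((0 + 1)*(-35))*(-14) = (1*(-35))*(-14) = -35*(-14) = 490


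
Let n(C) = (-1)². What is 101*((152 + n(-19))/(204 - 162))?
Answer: 5151/14 ≈ 367.93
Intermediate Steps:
n(C) = 1
101*((152 + n(-19))/(204 - 162)) = 101*((152 + 1)/(204 - 162)) = 101*(153/42) = 101*(153*(1/42)) = 101*(51/14) = 5151/14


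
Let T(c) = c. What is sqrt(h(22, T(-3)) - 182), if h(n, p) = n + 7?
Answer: 3*I*sqrt(17) ≈ 12.369*I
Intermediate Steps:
h(n, p) = 7 + n
sqrt(h(22, T(-3)) - 182) = sqrt((7 + 22) - 182) = sqrt(29 - 182) = sqrt(-153) = 3*I*sqrt(17)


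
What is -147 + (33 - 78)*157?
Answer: -7212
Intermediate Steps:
-147 + (33 - 78)*157 = -147 - 45*157 = -147 - 7065 = -7212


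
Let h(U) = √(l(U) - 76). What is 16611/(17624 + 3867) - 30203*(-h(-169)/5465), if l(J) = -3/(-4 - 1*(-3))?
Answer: 16611/21491 + 30203*I*√73/5465 ≈ 0.77293 + 47.219*I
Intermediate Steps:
l(J) = 3 (l(J) = -3/(-4 + 3) = -3/(-1) = -3*(-1) = 3)
h(U) = I*√73 (h(U) = √(3 - 76) = √(-73) = I*√73)
16611/(17624 + 3867) - 30203*(-h(-169)/5465) = 16611/(17624 + 3867) - 30203*(-I*√73/5465) = 16611/21491 - 30203*(-I*√73/5465) = 16611*(1/21491) - 30203*(-I*√73/5465) = 16611/21491 - (-30203)*I*√73/5465 = 16611/21491 + 30203*I*√73/5465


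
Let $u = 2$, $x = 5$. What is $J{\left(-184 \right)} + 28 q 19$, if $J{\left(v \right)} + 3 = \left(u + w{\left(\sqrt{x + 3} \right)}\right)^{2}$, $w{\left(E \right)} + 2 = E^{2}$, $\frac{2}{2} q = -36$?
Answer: $-19091$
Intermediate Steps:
$q = -36$
$w{\left(E \right)} = -2 + E^{2}$
$J{\left(v \right)} = 61$ ($J{\left(v \right)} = -3 + \left(2 - \left(2 - \left(\sqrt{5 + 3}\right)^{2}\right)\right)^{2} = -3 + \left(2 - \left(2 - \left(\sqrt{8}\right)^{2}\right)\right)^{2} = -3 + \left(2 - \left(2 - \left(2 \sqrt{2}\right)^{2}\right)\right)^{2} = -3 + \left(2 + \left(-2 + 8\right)\right)^{2} = -3 + \left(2 + 6\right)^{2} = -3 + 8^{2} = -3 + 64 = 61$)
$J{\left(-184 \right)} + 28 q 19 = 61 + 28 \left(-36\right) 19 = 61 - 19152 = -19091$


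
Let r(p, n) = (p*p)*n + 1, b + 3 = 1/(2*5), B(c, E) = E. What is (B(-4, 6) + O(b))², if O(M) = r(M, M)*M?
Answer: 545058834961/100000000 ≈ 5450.6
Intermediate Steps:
b = -29/10 (b = -3 + 1/(2*5) = -3 + 1/10 = -3 + ⅒ = -29/10 ≈ -2.9000)
r(p, n) = 1 + n*p² (r(p, n) = p²*n + 1 = n*p² + 1 = 1 + n*p²)
O(M) = M*(1 + M³) (O(M) = (1 + M*M²)*M = (1 + M³)*M = M*(1 + M³))
(B(-4, 6) + O(b))² = (6 + (-29/10 + (-29/10)⁴))² = (6 + (-29/10 + 707281/10000))² = (6 + 678281/10000)² = (738281/10000)² = 545058834961/100000000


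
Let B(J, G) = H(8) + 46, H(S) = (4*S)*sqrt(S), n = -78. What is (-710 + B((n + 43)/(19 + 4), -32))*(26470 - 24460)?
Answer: -1334640 + 128640*sqrt(2) ≈ -1.1527e+6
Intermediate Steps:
H(S) = 4*S**(3/2)
B(J, G) = 46 + 64*sqrt(2) (B(J, G) = 4*8**(3/2) + 46 = 4*(16*sqrt(2)) + 46 = 64*sqrt(2) + 46 = 46 + 64*sqrt(2))
(-710 + B((n + 43)/(19 + 4), -32))*(26470 - 24460) = (-710 + (46 + 64*sqrt(2)))*(26470 - 24460) = (-664 + 64*sqrt(2))*2010 = -1334640 + 128640*sqrt(2)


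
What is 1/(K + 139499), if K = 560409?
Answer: 1/699908 ≈ 1.4288e-6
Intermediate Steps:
1/(K + 139499) = 1/(560409 + 139499) = 1/699908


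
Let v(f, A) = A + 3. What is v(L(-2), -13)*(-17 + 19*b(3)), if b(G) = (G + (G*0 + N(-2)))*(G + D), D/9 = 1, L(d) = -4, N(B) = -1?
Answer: -4390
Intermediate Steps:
D = 9 (D = 9*1 = 9)
v(f, A) = 3 + A
b(G) = (-1 + G)*(9 + G) (b(G) = (G + (G*0 - 1))*(G + 9) = (G + (0 - 1))*(9 + G) = (G - 1)*(9 + G) = (-1 + G)*(9 + G))
v(L(-2), -13)*(-17 + 19*b(3)) = (3 - 13)*(-17 + 19*(-9 + 3² + 8*3)) = -10*(-17 + 19*(-9 + 9 + 24)) = -10*(-17 + 19*24) = -10*(-17 + 456) = -10*439 = -4390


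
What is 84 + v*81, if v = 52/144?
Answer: 453/4 ≈ 113.25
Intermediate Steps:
v = 13/36 (v = 52*(1/144) = 13/36 ≈ 0.36111)
84 + v*81 = 84 + (13/36)*81 = 84 + 117/4 = 453/4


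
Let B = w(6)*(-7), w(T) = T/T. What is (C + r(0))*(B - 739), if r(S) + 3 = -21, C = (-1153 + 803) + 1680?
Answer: -974276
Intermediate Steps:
w(T) = 1
C = 1330 (C = -350 + 1680 = 1330)
B = -7 (B = 1*(-7) = -7)
r(S) = -24 (r(S) = -3 - 21 = -24)
(C + r(0))*(B - 739) = (1330 - 24)*(-7 - 739) = 1306*(-746) = -974276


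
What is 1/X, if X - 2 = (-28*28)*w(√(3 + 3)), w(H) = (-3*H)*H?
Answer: 1/14114 ≈ 7.0852e-5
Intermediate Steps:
w(H) = -3*H²
X = 14114 (X = 2 + (-28*28)*(-3*(√(3 + 3))²) = 2 - (-2352)*(√6)² = 2 - (-2352)*6 = 2 - 784*(-18) = 2 + 14112 = 14114)
1/X = 1/14114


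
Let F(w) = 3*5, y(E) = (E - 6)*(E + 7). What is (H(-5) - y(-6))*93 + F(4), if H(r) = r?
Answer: 666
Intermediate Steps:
y(E) = (-6 + E)*(7 + E)
F(w) = 15
(H(-5) - y(-6))*93 + F(4) = (-5 - (-42 - 6 + (-6)²))*93 + 15 = (-5 - (-42 - 6 + 36))*93 + 15 = (-5 - 1*(-12))*93 + 15 = (-5 + 12)*93 + 15 = 7*93 + 15 = 651 + 15 = 666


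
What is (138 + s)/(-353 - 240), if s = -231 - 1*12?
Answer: 105/593 ≈ 0.17707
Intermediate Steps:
s = -243 (s = -231 - 12 = -243)
(138 + s)/(-353 - 240) = (138 - 243)/(-353 - 240) = -105/(-593) = -1/593*(-105) = 105/593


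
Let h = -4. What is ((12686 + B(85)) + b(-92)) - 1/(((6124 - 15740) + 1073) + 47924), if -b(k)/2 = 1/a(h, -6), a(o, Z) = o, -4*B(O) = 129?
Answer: 1993348073/157524 ≈ 12654.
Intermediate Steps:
B(O) = -129/4 (B(O) = -¼*129 = -129/4)
b(k) = ½ (b(k) = -2/(-4) = -2*(-¼) = ½)
((12686 + B(85)) + b(-92)) - 1/(((6124 - 15740) + 1073) + 47924) = ((12686 - 129/4) + ½) - 1/(((6124 - 15740) + 1073) + 47924) = (50615/4 + ½) - 1/((-9616 + 1073) + 47924) = 50617/4 - 1/(-8543 + 47924) = 50617/4 - 1/39381 = 1993348073/157524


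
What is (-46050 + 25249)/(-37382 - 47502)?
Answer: 20801/84884 ≈ 0.24505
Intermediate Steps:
(-46050 + 25249)/(-37382 - 47502) = -20801/(-84884) = -20801*(-1/84884) = 20801/84884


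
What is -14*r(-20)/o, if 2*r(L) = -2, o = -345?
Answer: -14/345 ≈ -0.040580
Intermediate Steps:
r(L) = -1 (r(L) = (1/2)*(-2) = -1)
-14*r(-20)/o = -(-14)/(-345) = -(-14)*(-1)/345 = -14*1/345 = -14/345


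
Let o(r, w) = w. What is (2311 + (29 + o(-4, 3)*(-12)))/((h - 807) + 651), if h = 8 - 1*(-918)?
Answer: 1152/385 ≈ 2.9922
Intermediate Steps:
h = 926 (h = 8 + 918 = 926)
(2311 + (29 + o(-4, 3)*(-12)))/((h - 807) + 651) = (2311 + (29 + 3*(-12)))/((926 - 807) + 651) = (2311 + (29 - 36))/(119 + 651) = (2311 - 7)/770 = 2304*(1/770) = 1152/385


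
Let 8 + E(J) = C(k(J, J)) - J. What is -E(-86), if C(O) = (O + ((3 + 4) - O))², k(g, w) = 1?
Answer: -127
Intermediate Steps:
C(O) = 49 (C(O) = (O + (7 - O))² = 7² = 49)
E(J) = 41 - J (E(J) = -8 + (49 - J) = 41 - J)
-E(-86) = -(41 - 1*(-86)) = -(41 + 86) = -1*127 = -127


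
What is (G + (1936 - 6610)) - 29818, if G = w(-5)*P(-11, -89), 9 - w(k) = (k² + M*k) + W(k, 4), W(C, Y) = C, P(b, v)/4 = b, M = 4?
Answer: -34888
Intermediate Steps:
P(b, v) = 4*b
w(k) = 9 - k² - 5*k (w(k) = 9 - ((k² + 4*k) + k) = 9 - (k² + 5*k) = 9 + (-k² - 5*k) = 9 - k² - 5*k)
G = -396 (G = (9 - 1*(-5)² - 5*(-5))*(4*(-11)) = (9 - 1*25 + 25)*(-44) = (9 - 25 + 25)*(-44) = 9*(-44) = -396)
(G + (1936 - 6610)) - 29818 = (-396 + (1936 - 6610)) - 29818 = (-396 - 4674) - 29818 = -5070 - 29818 = -34888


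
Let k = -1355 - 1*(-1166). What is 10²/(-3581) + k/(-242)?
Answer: 652609/866602 ≈ 0.75307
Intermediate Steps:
k = -189 (k = -1355 + 1166 = -189)
10²/(-3581) + k/(-242) = 10²/(-3581) - 189/(-242) = 100*(-1/3581) - 189*(-1/242) = -100/3581 + 189/242 = 652609/866602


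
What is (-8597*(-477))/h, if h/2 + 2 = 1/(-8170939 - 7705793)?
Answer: -32553405203454/31753465 ≈ -1.0252e+6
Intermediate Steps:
h = -31753465/7938366 (h = -4 + 2/(-8170939 - 7705793) = -4 + 2/(-15876732) = -4 + 2*(-1/15876732) = -4 - 1/7938366 = -31753465/7938366 ≈ -4.0000)
(-8597*(-477))/h = (-8597*(-477))/(-31753465/7938366) = 4100769*(-7938366/31753465) = -32553405203454/31753465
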